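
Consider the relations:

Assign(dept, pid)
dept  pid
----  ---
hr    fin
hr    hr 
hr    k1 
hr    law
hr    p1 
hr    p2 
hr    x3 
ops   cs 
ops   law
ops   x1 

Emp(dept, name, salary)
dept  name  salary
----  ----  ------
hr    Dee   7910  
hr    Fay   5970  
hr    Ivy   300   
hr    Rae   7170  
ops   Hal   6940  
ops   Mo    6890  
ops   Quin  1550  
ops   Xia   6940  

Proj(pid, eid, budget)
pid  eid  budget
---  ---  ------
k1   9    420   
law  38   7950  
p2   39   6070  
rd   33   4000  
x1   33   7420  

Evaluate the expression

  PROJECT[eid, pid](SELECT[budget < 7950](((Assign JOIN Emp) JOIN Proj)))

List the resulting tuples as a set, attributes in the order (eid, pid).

{(33, x1), (39, p2), (9, k1)}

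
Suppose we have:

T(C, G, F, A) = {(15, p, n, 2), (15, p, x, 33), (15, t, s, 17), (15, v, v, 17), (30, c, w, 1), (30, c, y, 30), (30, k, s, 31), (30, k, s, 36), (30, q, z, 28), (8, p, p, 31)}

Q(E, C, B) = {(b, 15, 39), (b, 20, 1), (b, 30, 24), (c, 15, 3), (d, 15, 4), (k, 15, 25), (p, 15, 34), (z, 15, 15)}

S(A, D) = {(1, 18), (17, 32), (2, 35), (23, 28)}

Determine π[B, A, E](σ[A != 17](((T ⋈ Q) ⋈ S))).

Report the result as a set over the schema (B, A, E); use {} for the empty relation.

{(15, 2, z), (24, 1, b), (25, 2, k), (3, 2, c), (34, 2, p), (39, 2, b), (4, 2, d)}

Natural join on C: {(15, p, n, 2, b, 39), (15, p, n, 2, c, 3), (15, p, n, 2, d, 4), (15, p, n, 2, k, 25), (15, p, n, 2, p, 34), (15, p, n, 2, z, 15), (15, p, x, 33, b, 39), (15, p, x, 33, c, 3), (15, p, x, 33, d, 4), (15, p, x, 33, k, 25), (15, p, x, 33, p, 34), (15, p, x, 33, z, 15), (15, t, s, 17, b, 39), (15, t, s, 17, c, 3), (15, t, s, 17, d, 4), (15, t, s, 17, k, 25), (15, t, s, 17, p, 34), (15, t, s, 17, z, 15), (15, v, v, 17, b, 39), (15, v, v, 17, c, 3), (15, v, v, 17, d, 4), (15, v, v, 17, k, 25), (15, v, v, 17, p, 34), (15, v, v, 17, z, 15), (30, c, w, 1, b, 24), (30, c, y, 30, b, 24), (30, k, s, 31, b, 24), (30, k, s, 36, b, 24), (30, q, z, 28, b, 24)}
Natural join on A: {(15, p, n, 2, b, 39, 35), (15, p, n, 2, c, 3, 35), (15, p, n, 2, d, 4, 35), (15, p, n, 2, k, 25, 35), (15, p, n, 2, p, 34, 35), (15, p, n, 2, z, 15, 35), (15, t, s, 17, b, 39, 32), (15, t, s, 17, c, 3, 32), (15, t, s, 17, d, 4, 32), (15, t, s, 17, k, 25, 32), (15, t, s, 17, p, 34, 32), (15, t, s, 17, z, 15, 32), (15, v, v, 17, b, 39, 32), (15, v, v, 17, c, 3, 32), (15, v, v, 17, d, 4, 32), (15, v, v, 17, k, 25, 32), (15, v, v, 17, p, 34, 32), (15, v, v, 17, z, 15, 32), (30, c, w, 1, b, 24, 18)}
Filtering on A != 17 leaves {(15, p, n, 2, b, 39, 35), (15, p, n, 2, c, 3, 35), (15, p, n, 2, d, 4, 35), (15, p, n, 2, k, 25, 35), (15, p, n, 2, p, 34, 35), (15, p, n, 2, z, 15, 35), (30, c, w, 1, b, 24, 18)}.
Projecting to B, A, E: {(15, 2, z), (24, 1, b), (25, 2, k), (3, 2, c), (34, 2, p), (39, 2, b), (4, 2, d)}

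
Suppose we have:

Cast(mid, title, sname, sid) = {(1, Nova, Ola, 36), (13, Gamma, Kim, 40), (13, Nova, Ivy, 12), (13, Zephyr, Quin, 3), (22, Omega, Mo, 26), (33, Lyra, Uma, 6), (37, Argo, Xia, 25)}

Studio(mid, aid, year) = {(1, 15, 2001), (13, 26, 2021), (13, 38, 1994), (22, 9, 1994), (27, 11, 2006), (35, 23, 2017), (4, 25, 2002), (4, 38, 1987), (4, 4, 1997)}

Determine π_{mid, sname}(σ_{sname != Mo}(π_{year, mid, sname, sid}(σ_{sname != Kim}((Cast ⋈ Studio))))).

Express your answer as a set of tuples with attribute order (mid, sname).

{(1, Ola), (13, Ivy), (13, Quin)}

Natural join on mid: {(1, Nova, Ola, 36, 15, 2001), (13, Gamma, Kim, 40, 26, 2021), (13, Gamma, Kim, 40, 38, 1994), (13, Nova, Ivy, 12, 26, 2021), (13, Nova, Ivy, 12, 38, 1994), (13, Zephyr, Quin, 3, 26, 2021), (13, Zephyr, Quin, 3, 38, 1994), (22, Omega, Mo, 26, 9, 1994)}
Filtering on sname != Kim leaves {(1, Nova, Ola, 36, 15, 2001), (13, Nova, Ivy, 12, 26, 2021), (13, Nova, Ivy, 12, 38, 1994), (13, Zephyr, Quin, 3, 26, 2021), (13, Zephyr, Quin, 3, 38, 1994), (22, Omega, Mo, 26, 9, 1994)}.
π[year, mid, sname, sid]: project onto (year, mid, sname, sid) → {(1994, 13, Ivy, 12), (1994, 13, Quin, 3), (1994, 22, Mo, 26), (2001, 1, Ola, 36), (2021, 13, Ivy, 12), (2021, 13, Quin, 3)}
Filtering on sname != Mo leaves {(1994, 13, Ivy, 12), (1994, 13, Quin, 3), (2001, 1, Ola, 36), (2021, 13, Ivy, 12), (2021, 13, Quin, 3)}.
π[mid, sname]: project onto (mid, sname) (2 duplicate(s) eliminated) → {(1, Ola), (13, Ivy), (13, Quin)}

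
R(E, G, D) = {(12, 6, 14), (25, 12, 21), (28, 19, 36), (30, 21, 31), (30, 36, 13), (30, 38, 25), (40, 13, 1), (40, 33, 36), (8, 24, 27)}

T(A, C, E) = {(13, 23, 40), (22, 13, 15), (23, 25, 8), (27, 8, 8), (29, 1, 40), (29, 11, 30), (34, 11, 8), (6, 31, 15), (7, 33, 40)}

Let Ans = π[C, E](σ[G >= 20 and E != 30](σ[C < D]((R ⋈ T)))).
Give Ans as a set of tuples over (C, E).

R ⋈ T (natural join on E): {(30, 21, 31, 29, 11), (30, 36, 13, 29, 11), (30, 38, 25, 29, 11), (40, 13, 1, 13, 23), (40, 13, 1, 29, 1), (40, 13, 1, 7, 33), (40, 33, 36, 13, 23), (40, 33, 36, 29, 1), (40, 33, 36, 7, 33), (8, 24, 27, 23, 25), (8, 24, 27, 27, 8), (8, 24, 27, 34, 11)}
Selection C < D: {(30, 21, 31, 29, 11), (30, 36, 13, 29, 11), (30, 38, 25, 29, 11), (40, 33, 36, 13, 23), (40, 33, 36, 29, 1), (40, 33, 36, 7, 33), (8, 24, 27, 23, 25), (8, 24, 27, 27, 8), (8, 24, 27, 34, 11)}
Selection G >= 20 and E != 30: {(40, 33, 36, 13, 23), (40, 33, 36, 29, 1), (40, 33, 36, 7, 33), (8, 24, 27, 23, 25), (8, 24, 27, 27, 8), (8, 24, 27, 34, 11)}
π_{C, E} gives {(1, 40), (11, 8), (23, 40), (25, 8), (33, 40), (8, 8)}.

{(1, 40), (11, 8), (23, 40), (25, 8), (33, 40), (8, 8)}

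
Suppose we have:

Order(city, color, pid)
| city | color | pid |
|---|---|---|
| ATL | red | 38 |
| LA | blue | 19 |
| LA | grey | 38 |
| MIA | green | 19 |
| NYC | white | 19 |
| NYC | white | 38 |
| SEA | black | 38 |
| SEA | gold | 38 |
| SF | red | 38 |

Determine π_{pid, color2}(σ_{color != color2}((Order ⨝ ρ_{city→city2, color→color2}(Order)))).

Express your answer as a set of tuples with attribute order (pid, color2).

{(19, blue), (19, green), (19, white), (38, black), (38, gold), (38, grey), (38, red), (38, white)}

ρ[city→city2, color→color2]: schema becomes (city2, color2, pid); tuples unchanged.
Natural join on pid: {(ATL, red, 38, ATL, red), (ATL, red, 38, LA, grey), (ATL, red, 38, NYC, white), (ATL, red, 38, SEA, black), (ATL, red, 38, SEA, gold), (ATL, red, 38, SF, red), (LA, blue, 19, LA, blue), (LA, blue, 19, MIA, green), (LA, blue, 19, NYC, white), (LA, grey, 38, ATL, red), (LA, grey, 38, LA, grey), (LA, grey, 38, NYC, white), (LA, grey, 38, SEA, black), (LA, grey, 38, SEA, gold), (LA, grey, 38, SF, red), (MIA, green, 19, LA, blue), (MIA, green, 19, MIA, green), (MIA, green, 19, NYC, white), (NYC, white, 19, LA, blue), (NYC, white, 19, MIA, green), (NYC, white, 19, NYC, white), (NYC, white, 38, ATL, red), (NYC, white, 38, LA, grey), (NYC, white, 38, NYC, white), (NYC, white, 38, SEA, black), (NYC, white, 38, SEA, gold), (NYC, white, 38, SF, red), (SEA, black, 38, ATL, red), (SEA, black, 38, LA, grey), (SEA, black, 38, NYC, white), (SEA, black, 38, SEA, black), (SEA, black, 38, SEA, gold), (SEA, black, 38, SF, red), (SEA, gold, 38, ATL, red), (SEA, gold, 38, LA, grey), (SEA, gold, 38, NYC, white), (SEA, gold, 38, SEA, black), (SEA, gold, 38, SEA, gold), (SEA, gold, 38, SF, red), (SF, red, 38, ATL, red), (SF, red, 38, LA, grey), (SF, red, 38, NYC, white), (SF, red, 38, SEA, black), (SF, red, 38, SEA, gold), (SF, red, 38, SF, red)}
Apply σ_{color != color2}; surviving tuples: {(ATL, red, 38, LA, grey), (ATL, red, 38, NYC, white), (ATL, red, 38, SEA, black), (ATL, red, 38, SEA, gold), (LA, blue, 19, MIA, green), (LA, blue, 19, NYC, white), (LA, grey, 38, ATL, red), (LA, grey, 38, NYC, white), (LA, grey, 38, SEA, black), (LA, grey, 38, SEA, gold), (LA, grey, 38, SF, red), (MIA, green, 19, LA, blue), (MIA, green, 19, NYC, white), (NYC, white, 19, LA, blue), (NYC, white, 19, MIA, green), (NYC, white, 38, ATL, red), (NYC, white, 38, LA, grey), (NYC, white, 38, SEA, black), (NYC, white, 38, SEA, gold), (NYC, white, 38, SF, red), (SEA, black, 38, ATL, red), (SEA, black, 38, LA, grey), (SEA, black, 38, NYC, white), (SEA, black, 38, SEA, gold), (SEA, black, 38, SF, red), (SEA, gold, 38, ATL, red), (SEA, gold, 38, LA, grey), (SEA, gold, 38, NYC, white), (SEA, gold, 38, SEA, black), (SEA, gold, 38, SF, red), (SF, red, 38, LA, grey), (SF, red, 38, NYC, white), (SF, red, 38, SEA, black), (SF, red, 38, SEA, gold)}
π[pid, color2]: project onto (pid, color2) (26 duplicate(s) eliminated) → {(19, blue), (19, green), (19, white), (38, black), (38, gold), (38, grey), (38, red), (38, white)}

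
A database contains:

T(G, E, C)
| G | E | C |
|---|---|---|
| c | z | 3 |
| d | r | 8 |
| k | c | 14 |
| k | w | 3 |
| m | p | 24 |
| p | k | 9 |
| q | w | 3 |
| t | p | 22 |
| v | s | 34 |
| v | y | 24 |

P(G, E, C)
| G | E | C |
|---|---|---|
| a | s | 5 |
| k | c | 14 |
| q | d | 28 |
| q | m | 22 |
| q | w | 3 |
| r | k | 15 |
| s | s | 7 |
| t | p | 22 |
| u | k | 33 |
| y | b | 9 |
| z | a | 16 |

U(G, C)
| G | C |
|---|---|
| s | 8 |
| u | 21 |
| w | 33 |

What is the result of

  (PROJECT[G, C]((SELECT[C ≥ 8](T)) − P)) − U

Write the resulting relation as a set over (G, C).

{(d, 8), (m, 24), (p, 9), (v, 24), (v, 34)}

Selection C ≥ 8: {(d, r, 8), (k, c, 14), (m, p, 24), (p, k, 9), (t, p, 22), (v, s, 34), (v, y, 24)}
Taking the difference: {(d, r, 8), (m, p, 24), (p, k, 9), (v, s, 34), (v, y, 24)}
Keep only column(s) G, C: {(d, 8), (m, 24), (p, 9), (v, 24), (v, 34)}
Taking the difference: {(d, 8), (m, 24), (p, 9), (v, 24), (v, 34)}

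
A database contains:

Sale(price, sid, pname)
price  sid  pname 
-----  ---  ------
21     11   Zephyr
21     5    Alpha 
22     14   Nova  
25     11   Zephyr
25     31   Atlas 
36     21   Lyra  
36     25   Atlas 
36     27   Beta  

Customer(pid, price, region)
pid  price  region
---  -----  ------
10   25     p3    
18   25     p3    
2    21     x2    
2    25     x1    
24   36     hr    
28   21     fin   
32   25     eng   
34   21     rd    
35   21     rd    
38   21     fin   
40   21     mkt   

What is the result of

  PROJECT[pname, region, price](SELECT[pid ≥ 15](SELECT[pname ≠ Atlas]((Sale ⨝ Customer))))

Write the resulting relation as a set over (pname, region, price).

{(Alpha, fin, 21), (Alpha, mkt, 21), (Alpha, rd, 21), (Beta, hr, 36), (Lyra, hr, 36), (Zephyr, eng, 25), (Zephyr, fin, 21), (Zephyr, mkt, 21), (Zephyr, p3, 25), (Zephyr, rd, 21)}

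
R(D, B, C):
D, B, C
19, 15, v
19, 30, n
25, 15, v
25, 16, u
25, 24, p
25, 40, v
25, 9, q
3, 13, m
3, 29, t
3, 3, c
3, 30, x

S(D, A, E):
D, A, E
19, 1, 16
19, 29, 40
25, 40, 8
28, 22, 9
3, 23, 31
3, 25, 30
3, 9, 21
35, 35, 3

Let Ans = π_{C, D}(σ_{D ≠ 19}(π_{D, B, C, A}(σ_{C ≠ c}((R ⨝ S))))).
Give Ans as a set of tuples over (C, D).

{(m, 3), (p, 25), (q, 25), (t, 3), (u, 25), (v, 25), (x, 3)}

R ⋈ S (natural join on D): {(19, 15, v, 1, 16), (19, 15, v, 29, 40), (19, 30, n, 1, 16), (19, 30, n, 29, 40), (25, 15, v, 40, 8), (25, 16, u, 40, 8), (25, 24, p, 40, 8), (25, 40, v, 40, 8), (25, 9, q, 40, 8), (3, 13, m, 23, 31), (3, 13, m, 25, 30), (3, 13, m, 9, 21), (3, 29, t, 23, 31), (3, 29, t, 25, 30), (3, 29, t, 9, 21), (3, 3, c, 23, 31), (3, 3, c, 25, 30), (3, 3, c, 9, 21), (3, 30, x, 23, 31), (3, 30, x, 25, 30), (3, 30, x, 9, 21)}
Selection C ≠ c: {(19, 15, v, 1, 16), (19, 15, v, 29, 40), (19, 30, n, 1, 16), (19, 30, n, 29, 40), (25, 15, v, 40, 8), (25, 16, u, 40, 8), (25, 24, p, 40, 8), (25, 40, v, 40, 8), (25, 9, q, 40, 8), (3, 13, m, 23, 31), (3, 13, m, 25, 30), (3, 13, m, 9, 21), (3, 29, t, 23, 31), (3, 29, t, 25, 30), (3, 29, t, 9, 21), (3, 30, x, 23, 31), (3, 30, x, 25, 30), (3, 30, x, 9, 21)}
π_{D, B, C, A} gives {(19, 15, v, 1), (19, 15, v, 29), (19, 30, n, 1), (19, 30, n, 29), (25, 15, v, 40), (25, 16, u, 40), (25, 24, p, 40), (25, 40, v, 40), (25, 9, q, 40), (3, 13, m, 23), (3, 13, m, 25), (3, 13, m, 9), (3, 29, t, 23), (3, 29, t, 25), (3, 29, t, 9), (3, 30, x, 23), (3, 30, x, 25), (3, 30, x, 9)}.
Selection D ≠ 19: {(25, 15, v, 40), (25, 16, u, 40), (25, 24, p, 40), (25, 40, v, 40), (25, 9, q, 40), (3, 13, m, 23), (3, 13, m, 25), (3, 13, m, 9), (3, 29, t, 23), (3, 29, t, 25), (3, 29, t, 9), (3, 30, x, 23), (3, 30, x, 25), (3, 30, x, 9)}
π_{C, D} gives {(m, 3), (p, 25), (q, 25), (t, 3), (u, 25), (v, 25), (x, 3)} (7 duplicate(s) eliminated).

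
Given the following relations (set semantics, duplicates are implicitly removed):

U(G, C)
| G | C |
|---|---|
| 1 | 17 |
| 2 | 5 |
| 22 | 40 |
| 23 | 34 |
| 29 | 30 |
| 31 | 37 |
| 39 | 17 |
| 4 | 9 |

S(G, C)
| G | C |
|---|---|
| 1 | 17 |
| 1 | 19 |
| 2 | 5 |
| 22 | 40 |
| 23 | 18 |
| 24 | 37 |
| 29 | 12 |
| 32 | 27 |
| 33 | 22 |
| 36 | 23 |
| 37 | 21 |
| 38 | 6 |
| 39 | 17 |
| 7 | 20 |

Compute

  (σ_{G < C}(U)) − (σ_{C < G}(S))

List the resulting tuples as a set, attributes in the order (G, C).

σ[G < C]: keep tuples satisfying G < C → {(1, 17), (2, 5), (22, 40), (23, 34), (29, 30), (31, 37), (4, 9)}
σ[C < G]: keep tuples satisfying C < G → {(23, 18), (29, 12), (32, 27), (33, 22), (36, 23), (37, 21), (38, 6), (39, 17)}
Taking the difference: {(1, 17), (2, 5), (22, 40), (23, 34), (29, 30), (31, 37), (4, 9)}

{(1, 17), (2, 5), (22, 40), (23, 34), (29, 30), (31, 37), (4, 9)}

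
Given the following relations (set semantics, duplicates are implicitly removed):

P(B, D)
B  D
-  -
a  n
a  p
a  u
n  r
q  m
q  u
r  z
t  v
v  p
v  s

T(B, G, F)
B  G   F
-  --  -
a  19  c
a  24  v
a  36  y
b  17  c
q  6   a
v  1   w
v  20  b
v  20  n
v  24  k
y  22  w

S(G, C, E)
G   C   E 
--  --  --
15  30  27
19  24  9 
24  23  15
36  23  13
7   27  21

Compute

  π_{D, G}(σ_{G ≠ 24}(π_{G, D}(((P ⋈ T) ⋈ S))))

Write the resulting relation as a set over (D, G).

Joining P and T on B yields {(a, n, 19, c), (a, n, 24, v), (a, n, 36, y), (a, p, 19, c), (a, p, 24, v), (a, p, 36, y), (a, u, 19, c), (a, u, 24, v), (a, u, 36, y), (q, m, 6, a), (q, u, 6, a), (v, p, 1, w), (v, p, 20, b), (v, p, 20, n), (v, p, 24, k), (v, s, 1, w), (v, s, 20, b), (v, s, 20, n), (v, s, 24, k)}.
Joining (P ⋈ T) and S on G yields {(a, n, 19, c, 24, 9), (a, n, 24, v, 23, 15), (a, n, 36, y, 23, 13), (a, p, 19, c, 24, 9), (a, p, 24, v, 23, 15), (a, p, 36, y, 23, 13), (a, u, 19, c, 24, 9), (a, u, 24, v, 23, 15), (a, u, 36, y, 23, 13), (v, p, 24, k, 23, 15), (v, s, 24, k, 23, 15)}.
Keep only column(s) G, D (1 duplicate(s) eliminated): {(19, n), (19, p), (19, u), (24, n), (24, p), (24, s), (24, u), (36, n), (36, p), (36, u)}
Filtering on G ≠ 24 leaves {(19, n), (19, p), (19, u), (36, n), (36, p), (36, u)}.
Keep only column(s) D, G: {(n, 19), (n, 36), (p, 19), (p, 36), (u, 19), (u, 36)}

{(n, 19), (n, 36), (p, 19), (p, 36), (u, 19), (u, 36)}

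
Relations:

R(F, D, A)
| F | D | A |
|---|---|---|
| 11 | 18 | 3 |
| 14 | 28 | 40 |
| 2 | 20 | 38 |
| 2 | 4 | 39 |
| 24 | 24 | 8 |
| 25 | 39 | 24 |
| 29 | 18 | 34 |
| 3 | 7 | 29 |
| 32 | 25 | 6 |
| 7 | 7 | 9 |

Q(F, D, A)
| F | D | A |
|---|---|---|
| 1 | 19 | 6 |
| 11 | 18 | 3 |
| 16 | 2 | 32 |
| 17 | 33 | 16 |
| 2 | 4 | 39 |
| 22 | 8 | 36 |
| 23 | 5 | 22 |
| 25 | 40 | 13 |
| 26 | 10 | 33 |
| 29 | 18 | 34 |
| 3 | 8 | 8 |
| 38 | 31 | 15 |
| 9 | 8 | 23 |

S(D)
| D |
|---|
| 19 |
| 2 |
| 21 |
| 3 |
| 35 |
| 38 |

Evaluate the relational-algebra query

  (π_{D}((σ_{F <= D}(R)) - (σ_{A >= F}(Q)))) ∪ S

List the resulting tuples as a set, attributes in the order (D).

{18, 19, 2, 20, 21, 24, 28, 3, 35, 38, 39, 7}

Filtering on F <= D leaves {(11, 18, 3), (14, 28, 40), (2, 20, 38), (2, 4, 39), (24, 24, 8), (25, 39, 24), (3, 7, 29), (7, 7, 9)}.
Filtering on A >= F leaves {(1, 19, 6), (16, 2, 32), (2, 4, 39), (22, 8, 36), (26, 10, 33), (29, 18, 34), (3, 8, 8), (9, 8, 23)}.
Taking the difference: {(11, 18, 3), (14, 28, 40), (2, 20, 38), (24, 24, 8), (25, 39, 24), (3, 7, 29), (7, 7, 9)}
Keep only column(s) D (1 duplicate(s) eliminated): {18, 20, 24, 28, 39, 7}
Taking the union: {18, 19, 2, 20, 21, 24, 28, 3, 35, 38, 39, 7}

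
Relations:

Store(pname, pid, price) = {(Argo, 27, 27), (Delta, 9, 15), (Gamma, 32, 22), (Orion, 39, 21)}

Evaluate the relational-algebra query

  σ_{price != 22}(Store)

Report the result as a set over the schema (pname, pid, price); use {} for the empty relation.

{(Argo, 27, 27), (Delta, 9, 15), (Orion, 39, 21)}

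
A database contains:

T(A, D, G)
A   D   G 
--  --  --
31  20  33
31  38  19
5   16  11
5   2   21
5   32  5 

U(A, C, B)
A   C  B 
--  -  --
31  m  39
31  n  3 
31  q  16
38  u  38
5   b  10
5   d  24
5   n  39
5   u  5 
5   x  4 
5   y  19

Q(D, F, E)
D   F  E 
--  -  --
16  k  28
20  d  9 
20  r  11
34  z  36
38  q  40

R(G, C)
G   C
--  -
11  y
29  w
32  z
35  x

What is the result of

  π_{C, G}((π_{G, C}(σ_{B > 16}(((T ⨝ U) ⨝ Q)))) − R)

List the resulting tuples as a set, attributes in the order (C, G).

T ⋈ U (natural join on A): {(31, 20, 33, m, 39), (31, 20, 33, n, 3), (31, 20, 33, q, 16), (31, 38, 19, m, 39), (31, 38, 19, n, 3), (31, 38, 19, q, 16), (5, 16, 11, b, 10), (5, 16, 11, d, 24), (5, 16, 11, n, 39), (5, 16, 11, u, 5), (5, 16, 11, x, 4), (5, 16, 11, y, 19), (5, 2, 21, b, 10), (5, 2, 21, d, 24), (5, 2, 21, n, 39), (5, 2, 21, u, 5), (5, 2, 21, x, 4), (5, 2, 21, y, 19), (5, 32, 5, b, 10), (5, 32, 5, d, 24), (5, 32, 5, n, 39), (5, 32, 5, u, 5), (5, 32, 5, x, 4), (5, 32, 5, y, 19)}
(T ⨝ U) ⋈ Q (natural join on D): {(31, 20, 33, m, 39, d, 9), (31, 20, 33, m, 39, r, 11), (31, 20, 33, n, 3, d, 9), (31, 20, 33, n, 3, r, 11), (31, 20, 33, q, 16, d, 9), (31, 20, 33, q, 16, r, 11), (31, 38, 19, m, 39, q, 40), (31, 38, 19, n, 3, q, 40), (31, 38, 19, q, 16, q, 40), (5, 16, 11, b, 10, k, 28), (5, 16, 11, d, 24, k, 28), (5, 16, 11, n, 39, k, 28), (5, 16, 11, u, 5, k, 28), (5, 16, 11, x, 4, k, 28), (5, 16, 11, y, 19, k, 28)}
Apply σ_{B > 16}; surviving tuples: {(31, 20, 33, m, 39, d, 9), (31, 20, 33, m, 39, r, 11), (31, 38, 19, m, 39, q, 40), (5, 16, 11, d, 24, k, 28), (5, 16, 11, n, 39, k, 28), (5, 16, 11, y, 19, k, 28)}
π_{G, C} gives {(11, d), (11, n), (11, y), (19, m), (33, m)} (1 duplicate(s) eliminated).
Difference: {(11, d), (11, n), (11, y), (19, m), (33, m)} with {(11, y), (29, w), (32, z), (35, x)} → {(11, d), (11, n), (19, m), (33, m)}
π_{C, G} gives {(d, 11), (m, 19), (m, 33), (n, 11)}.

{(d, 11), (m, 19), (m, 33), (n, 11)}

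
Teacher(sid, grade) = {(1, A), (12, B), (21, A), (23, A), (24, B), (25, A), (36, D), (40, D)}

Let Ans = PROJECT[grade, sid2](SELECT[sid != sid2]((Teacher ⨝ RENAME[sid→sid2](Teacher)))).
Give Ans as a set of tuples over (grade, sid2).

ρ[sid→sid2]: schema becomes (sid2, grade); tuples unchanged.
Teacher ⋈ RENAME[sid→sid2](Teacher) (natural join on grade): {(1, A, 1), (1, A, 21), (1, A, 23), (1, A, 25), (12, B, 12), (12, B, 24), (21, A, 1), (21, A, 21), (21, A, 23), (21, A, 25), (23, A, 1), (23, A, 21), (23, A, 23), (23, A, 25), (24, B, 12), (24, B, 24), (25, A, 1), (25, A, 21), (25, A, 23), (25, A, 25), (36, D, 36), (36, D, 40), (40, D, 36), (40, D, 40)}
Selection sid != sid2: {(1, A, 21), (1, A, 23), (1, A, 25), (12, B, 24), (21, A, 1), (21, A, 23), (21, A, 25), (23, A, 1), (23, A, 21), (23, A, 25), (24, B, 12), (25, A, 1), (25, A, 21), (25, A, 23), (36, D, 40), (40, D, 36)}
Projecting to grade, sid2 (8 duplicate(s) eliminated): {(A, 1), (A, 21), (A, 23), (A, 25), (B, 12), (B, 24), (D, 36), (D, 40)}

{(A, 1), (A, 21), (A, 23), (A, 25), (B, 12), (B, 24), (D, 36), (D, 40)}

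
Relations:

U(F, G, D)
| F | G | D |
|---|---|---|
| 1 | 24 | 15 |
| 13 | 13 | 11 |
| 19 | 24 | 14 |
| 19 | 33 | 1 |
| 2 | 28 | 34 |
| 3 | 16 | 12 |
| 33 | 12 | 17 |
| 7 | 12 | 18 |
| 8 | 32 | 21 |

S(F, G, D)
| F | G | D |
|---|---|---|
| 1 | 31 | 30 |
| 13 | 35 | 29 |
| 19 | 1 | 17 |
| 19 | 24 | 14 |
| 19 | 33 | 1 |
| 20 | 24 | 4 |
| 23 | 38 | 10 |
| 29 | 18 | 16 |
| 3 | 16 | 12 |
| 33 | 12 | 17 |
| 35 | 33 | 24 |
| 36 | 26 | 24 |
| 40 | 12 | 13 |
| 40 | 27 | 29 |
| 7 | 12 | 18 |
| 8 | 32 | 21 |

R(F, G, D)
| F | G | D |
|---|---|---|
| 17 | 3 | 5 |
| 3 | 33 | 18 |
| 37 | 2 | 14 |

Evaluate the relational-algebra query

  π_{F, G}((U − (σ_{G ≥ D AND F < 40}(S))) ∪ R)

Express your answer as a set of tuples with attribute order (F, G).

σ[G ≥ D AND F < 40]: keep tuples satisfying G ≥ D AND F < 40 → {(1, 31, 30), (13, 35, 29), (19, 24, 14), (19, 33, 1), (20, 24, 4), (23, 38, 10), (29, 18, 16), (3, 16, 12), (35, 33, 24), (36, 26, 24), (8, 32, 21)}
Set difference of the two operands is {(1, 24, 15), (13, 13, 11), (2, 28, 34), (33, 12, 17), (7, 12, 18)}.
Set union of the two operands is {(1, 24, 15), (13, 13, 11), (17, 3, 5), (2, 28, 34), (3, 33, 18), (33, 12, 17), (37, 2, 14), (7, 12, 18)}.
Keep only column(s) F, G: {(1, 24), (13, 13), (17, 3), (2, 28), (3, 33), (33, 12), (37, 2), (7, 12)}

{(1, 24), (13, 13), (17, 3), (2, 28), (3, 33), (33, 12), (37, 2), (7, 12)}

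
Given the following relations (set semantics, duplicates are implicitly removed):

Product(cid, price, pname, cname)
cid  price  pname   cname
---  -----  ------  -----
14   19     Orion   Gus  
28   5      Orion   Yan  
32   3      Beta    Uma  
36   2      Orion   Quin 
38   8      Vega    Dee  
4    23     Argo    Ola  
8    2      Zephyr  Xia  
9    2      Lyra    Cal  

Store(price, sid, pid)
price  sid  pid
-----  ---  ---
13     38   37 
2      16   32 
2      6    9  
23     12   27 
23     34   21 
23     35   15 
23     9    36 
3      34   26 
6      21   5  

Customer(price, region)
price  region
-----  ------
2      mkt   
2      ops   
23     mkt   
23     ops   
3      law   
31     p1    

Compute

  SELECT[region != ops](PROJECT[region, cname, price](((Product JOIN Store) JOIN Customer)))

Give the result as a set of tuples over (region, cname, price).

Product ⋈ Store (natural join on price): {(32, 3, Beta, Uma, 34, 26), (36, 2, Orion, Quin, 16, 32), (36, 2, Orion, Quin, 6, 9), (4, 23, Argo, Ola, 12, 27), (4, 23, Argo, Ola, 34, 21), (4, 23, Argo, Ola, 35, 15), (4, 23, Argo, Ola, 9, 36), (8, 2, Zephyr, Xia, 16, 32), (8, 2, Zephyr, Xia, 6, 9), (9, 2, Lyra, Cal, 16, 32), (9, 2, Lyra, Cal, 6, 9)}
(Product JOIN Store) ⋈ Customer (natural join on price): {(32, 3, Beta, Uma, 34, 26, law), (36, 2, Orion, Quin, 16, 32, mkt), (36, 2, Orion, Quin, 16, 32, ops), (36, 2, Orion, Quin, 6, 9, mkt), (36, 2, Orion, Quin, 6, 9, ops), (4, 23, Argo, Ola, 12, 27, mkt), (4, 23, Argo, Ola, 12, 27, ops), (4, 23, Argo, Ola, 34, 21, mkt), (4, 23, Argo, Ola, 34, 21, ops), (4, 23, Argo, Ola, 35, 15, mkt), (4, 23, Argo, Ola, 35, 15, ops), (4, 23, Argo, Ola, 9, 36, mkt), (4, 23, Argo, Ola, 9, 36, ops), (8, 2, Zephyr, Xia, 16, 32, mkt), (8, 2, Zephyr, Xia, 16, 32, ops), (8, 2, Zephyr, Xia, 6, 9, mkt), (8, 2, Zephyr, Xia, 6, 9, ops), (9, 2, Lyra, Cal, 16, 32, mkt), (9, 2, Lyra, Cal, 16, 32, ops), (9, 2, Lyra, Cal, 6, 9, mkt), (9, 2, Lyra, Cal, 6, 9, ops)}
Keep only column(s) region, cname, price (12 duplicate(s) eliminated): {(law, Uma, 3), (mkt, Cal, 2), (mkt, Ola, 23), (mkt, Quin, 2), (mkt, Xia, 2), (ops, Cal, 2), (ops, Ola, 23), (ops, Quin, 2), (ops, Xia, 2)}
Apply σ_{region != ops}; surviving tuples: {(law, Uma, 3), (mkt, Cal, 2), (mkt, Ola, 23), (mkt, Quin, 2), (mkt, Xia, 2)}

{(law, Uma, 3), (mkt, Cal, 2), (mkt, Ola, 23), (mkt, Quin, 2), (mkt, Xia, 2)}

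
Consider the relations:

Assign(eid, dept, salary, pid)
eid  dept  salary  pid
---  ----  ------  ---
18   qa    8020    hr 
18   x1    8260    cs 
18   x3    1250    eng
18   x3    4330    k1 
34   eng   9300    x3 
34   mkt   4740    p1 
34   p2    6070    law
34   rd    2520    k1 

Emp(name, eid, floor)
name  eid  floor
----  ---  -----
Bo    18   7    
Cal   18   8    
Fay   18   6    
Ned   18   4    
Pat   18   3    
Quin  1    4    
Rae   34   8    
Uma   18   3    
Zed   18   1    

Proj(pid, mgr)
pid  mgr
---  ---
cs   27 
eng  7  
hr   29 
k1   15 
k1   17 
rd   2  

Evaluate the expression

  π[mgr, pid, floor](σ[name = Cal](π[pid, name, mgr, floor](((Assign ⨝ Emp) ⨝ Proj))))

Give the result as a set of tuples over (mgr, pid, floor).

Assign ⋈ Emp (natural join on eid): {(18, qa, 8020, hr, Bo, 7), (18, qa, 8020, hr, Cal, 8), (18, qa, 8020, hr, Fay, 6), (18, qa, 8020, hr, Ned, 4), (18, qa, 8020, hr, Pat, 3), (18, qa, 8020, hr, Uma, 3), (18, qa, 8020, hr, Zed, 1), (18, x1, 8260, cs, Bo, 7), (18, x1, 8260, cs, Cal, 8), (18, x1, 8260, cs, Fay, 6), (18, x1, 8260, cs, Ned, 4), (18, x1, 8260, cs, Pat, 3), (18, x1, 8260, cs, Uma, 3), (18, x1, 8260, cs, Zed, 1), (18, x3, 1250, eng, Bo, 7), (18, x3, 1250, eng, Cal, 8), (18, x3, 1250, eng, Fay, 6), (18, x3, 1250, eng, Ned, 4), (18, x3, 1250, eng, Pat, 3), (18, x3, 1250, eng, Uma, 3), (18, x3, 1250, eng, Zed, 1), (18, x3, 4330, k1, Bo, 7), (18, x3, 4330, k1, Cal, 8), (18, x3, 4330, k1, Fay, 6), (18, x3, 4330, k1, Ned, 4), (18, x3, 4330, k1, Pat, 3), (18, x3, 4330, k1, Uma, 3), (18, x3, 4330, k1, Zed, 1), (34, eng, 9300, x3, Rae, 8), (34, mkt, 4740, p1, Rae, 8), (34, p2, 6070, law, Rae, 8), (34, rd, 2520, k1, Rae, 8)}
(Assign ⨝ Emp) ⋈ Proj (natural join on pid): {(18, qa, 8020, hr, Bo, 7, 29), (18, qa, 8020, hr, Cal, 8, 29), (18, qa, 8020, hr, Fay, 6, 29), (18, qa, 8020, hr, Ned, 4, 29), (18, qa, 8020, hr, Pat, 3, 29), (18, qa, 8020, hr, Uma, 3, 29), (18, qa, 8020, hr, Zed, 1, 29), (18, x1, 8260, cs, Bo, 7, 27), (18, x1, 8260, cs, Cal, 8, 27), (18, x1, 8260, cs, Fay, 6, 27), (18, x1, 8260, cs, Ned, 4, 27), (18, x1, 8260, cs, Pat, 3, 27), (18, x1, 8260, cs, Uma, 3, 27), (18, x1, 8260, cs, Zed, 1, 27), (18, x3, 1250, eng, Bo, 7, 7), (18, x3, 1250, eng, Cal, 8, 7), (18, x3, 1250, eng, Fay, 6, 7), (18, x3, 1250, eng, Ned, 4, 7), (18, x3, 1250, eng, Pat, 3, 7), (18, x3, 1250, eng, Uma, 3, 7), (18, x3, 1250, eng, Zed, 1, 7), (18, x3, 4330, k1, Bo, 7, 15), (18, x3, 4330, k1, Bo, 7, 17), (18, x3, 4330, k1, Cal, 8, 15), (18, x3, 4330, k1, Cal, 8, 17), (18, x3, 4330, k1, Fay, 6, 15), (18, x3, 4330, k1, Fay, 6, 17), (18, x3, 4330, k1, Ned, 4, 15), (18, x3, 4330, k1, Ned, 4, 17), (18, x3, 4330, k1, Pat, 3, 15), (18, x3, 4330, k1, Pat, 3, 17), (18, x3, 4330, k1, Uma, 3, 15), (18, x3, 4330, k1, Uma, 3, 17), (18, x3, 4330, k1, Zed, 1, 15), (18, x3, 4330, k1, Zed, 1, 17), (34, rd, 2520, k1, Rae, 8, 15), (34, rd, 2520, k1, Rae, 8, 17)}
π_{pid, name, mgr, floor} gives {(cs, Bo, 27, 7), (cs, Cal, 27, 8), (cs, Fay, 27, 6), (cs, Ned, 27, 4), (cs, Pat, 27, 3), (cs, Uma, 27, 3), (cs, Zed, 27, 1), (eng, Bo, 7, 7), (eng, Cal, 7, 8), (eng, Fay, 7, 6), (eng, Ned, 7, 4), (eng, Pat, 7, 3), (eng, Uma, 7, 3), (eng, Zed, 7, 1), (hr, Bo, 29, 7), (hr, Cal, 29, 8), (hr, Fay, 29, 6), (hr, Ned, 29, 4), (hr, Pat, 29, 3), (hr, Uma, 29, 3), (hr, Zed, 29, 1), (k1, Bo, 15, 7), (k1, Bo, 17, 7), (k1, Cal, 15, 8), (k1, Cal, 17, 8), (k1, Fay, 15, 6), (k1, Fay, 17, 6), (k1, Ned, 15, 4), (k1, Ned, 17, 4), (k1, Pat, 15, 3), (k1, Pat, 17, 3), (k1, Rae, 15, 8), (k1, Rae, 17, 8), (k1, Uma, 15, 3), (k1, Uma, 17, 3), (k1, Zed, 15, 1), (k1, Zed, 17, 1)}.
Apply σ_{name = Cal}; surviving tuples: {(cs, Cal, 27, 8), (eng, Cal, 7, 8), (hr, Cal, 29, 8), (k1, Cal, 15, 8), (k1, Cal, 17, 8)}
π_{mgr, pid, floor} gives {(15, k1, 8), (17, k1, 8), (27, cs, 8), (29, hr, 8), (7, eng, 8)}.

{(15, k1, 8), (17, k1, 8), (27, cs, 8), (29, hr, 8), (7, eng, 8)}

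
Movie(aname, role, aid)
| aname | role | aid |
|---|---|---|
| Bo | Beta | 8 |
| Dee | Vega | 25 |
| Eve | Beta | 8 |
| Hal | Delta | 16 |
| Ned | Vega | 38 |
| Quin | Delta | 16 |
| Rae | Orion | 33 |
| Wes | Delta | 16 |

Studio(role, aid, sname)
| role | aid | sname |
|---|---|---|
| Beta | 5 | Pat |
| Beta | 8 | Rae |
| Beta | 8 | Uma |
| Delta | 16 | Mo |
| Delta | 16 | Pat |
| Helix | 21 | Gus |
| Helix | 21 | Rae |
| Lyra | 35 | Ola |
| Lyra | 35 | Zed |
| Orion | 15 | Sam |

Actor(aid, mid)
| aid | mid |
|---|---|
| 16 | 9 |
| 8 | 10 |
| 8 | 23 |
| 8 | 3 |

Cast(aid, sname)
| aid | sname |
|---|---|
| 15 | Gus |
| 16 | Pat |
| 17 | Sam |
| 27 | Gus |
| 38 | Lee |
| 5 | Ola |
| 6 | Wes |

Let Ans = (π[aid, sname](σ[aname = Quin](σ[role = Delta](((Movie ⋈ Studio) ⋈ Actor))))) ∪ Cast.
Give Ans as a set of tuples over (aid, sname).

Natural join on role, aid: {(Bo, Beta, 8, Rae), (Bo, Beta, 8, Uma), (Eve, Beta, 8, Rae), (Eve, Beta, 8, Uma), (Hal, Delta, 16, Mo), (Hal, Delta, 16, Pat), (Quin, Delta, 16, Mo), (Quin, Delta, 16, Pat), (Wes, Delta, 16, Mo), (Wes, Delta, 16, Pat)}
Natural join on aid: {(Bo, Beta, 8, Rae, 10), (Bo, Beta, 8, Rae, 23), (Bo, Beta, 8, Rae, 3), (Bo, Beta, 8, Uma, 10), (Bo, Beta, 8, Uma, 23), (Bo, Beta, 8, Uma, 3), (Eve, Beta, 8, Rae, 10), (Eve, Beta, 8, Rae, 23), (Eve, Beta, 8, Rae, 3), (Eve, Beta, 8, Uma, 10), (Eve, Beta, 8, Uma, 23), (Eve, Beta, 8, Uma, 3), (Hal, Delta, 16, Mo, 9), (Hal, Delta, 16, Pat, 9), (Quin, Delta, 16, Mo, 9), (Quin, Delta, 16, Pat, 9), (Wes, Delta, 16, Mo, 9), (Wes, Delta, 16, Pat, 9)}
σ[role = Delta]: keep tuples satisfying role = Delta → {(Hal, Delta, 16, Mo, 9), (Hal, Delta, 16, Pat, 9), (Quin, Delta, 16, Mo, 9), (Quin, Delta, 16, Pat, 9), (Wes, Delta, 16, Mo, 9), (Wes, Delta, 16, Pat, 9)}
σ[aname = Quin]: keep tuples satisfying aname = Quin → {(Quin, Delta, 16, Mo, 9), (Quin, Delta, 16, Pat, 9)}
Projecting to aid, sname: {(16, Mo), (16, Pat)}
Union: {(16, Mo), (16, Pat)} with {(15, Gus), (16, Pat), (17, Sam), (27, Gus), (38, Lee), (5, Ola), (6, Wes)} → {(15, Gus), (16, Mo), (16, Pat), (17, Sam), (27, Gus), (38, Lee), (5, Ola), (6, Wes)}

{(15, Gus), (16, Mo), (16, Pat), (17, Sam), (27, Gus), (38, Lee), (5, Ola), (6, Wes)}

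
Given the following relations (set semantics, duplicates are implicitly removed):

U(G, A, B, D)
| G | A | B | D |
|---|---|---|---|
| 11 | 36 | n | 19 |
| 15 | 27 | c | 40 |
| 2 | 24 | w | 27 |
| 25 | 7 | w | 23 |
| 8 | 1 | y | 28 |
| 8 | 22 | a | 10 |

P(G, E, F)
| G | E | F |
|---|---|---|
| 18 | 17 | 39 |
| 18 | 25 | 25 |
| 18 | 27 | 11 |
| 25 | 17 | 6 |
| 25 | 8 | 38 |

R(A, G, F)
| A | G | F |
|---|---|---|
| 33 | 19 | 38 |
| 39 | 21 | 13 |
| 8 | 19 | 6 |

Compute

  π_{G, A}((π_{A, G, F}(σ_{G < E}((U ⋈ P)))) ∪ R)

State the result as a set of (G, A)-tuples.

{(19, 33), (19, 8), (21, 39)}

Joining U and P on G yields {(25, 7, w, 23, 17, 6), (25, 7, w, 23, 8, 38)}.
Selection G < E: {}
π_{A, G, F} gives {}.
Set union of the two operands is {(33, 19, 38), (39, 21, 13), (8, 19, 6)}.
π_{G, A} gives {(19, 33), (19, 8), (21, 39)}.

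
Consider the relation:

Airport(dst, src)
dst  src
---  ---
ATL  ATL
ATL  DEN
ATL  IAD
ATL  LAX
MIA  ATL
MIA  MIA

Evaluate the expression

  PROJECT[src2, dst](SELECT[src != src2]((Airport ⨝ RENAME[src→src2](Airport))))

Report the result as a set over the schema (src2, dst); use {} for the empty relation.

{(ATL, ATL), (ATL, MIA), (DEN, ATL), (IAD, ATL), (LAX, ATL), (MIA, MIA)}

ρ[src→src2]: schema becomes (dst, src2); tuples unchanged.
Airport ⋈ RENAME[src→src2](Airport) (natural join on dst): {(ATL, ATL, ATL), (ATL, ATL, DEN), (ATL, ATL, IAD), (ATL, ATL, LAX), (ATL, DEN, ATL), (ATL, DEN, DEN), (ATL, DEN, IAD), (ATL, DEN, LAX), (ATL, IAD, ATL), (ATL, IAD, DEN), (ATL, IAD, IAD), (ATL, IAD, LAX), (ATL, LAX, ATL), (ATL, LAX, DEN), (ATL, LAX, IAD), (ATL, LAX, LAX), (MIA, ATL, ATL), (MIA, ATL, MIA), (MIA, MIA, ATL), (MIA, MIA, MIA)}
σ[src != src2]: keep tuples satisfying src != src2 → {(ATL, ATL, DEN), (ATL, ATL, IAD), (ATL, ATL, LAX), (ATL, DEN, ATL), (ATL, DEN, IAD), (ATL, DEN, LAX), (ATL, IAD, ATL), (ATL, IAD, DEN), (ATL, IAD, LAX), (ATL, LAX, ATL), (ATL, LAX, DEN), (ATL, LAX, IAD), (MIA, ATL, MIA), (MIA, MIA, ATL)}
Keep only column(s) src2, dst (8 duplicate(s) eliminated): {(ATL, ATL), (ATL, MIA), (DEN, ATL), (IAD, ATL), (LAX, ATL), (MIA, MIA)}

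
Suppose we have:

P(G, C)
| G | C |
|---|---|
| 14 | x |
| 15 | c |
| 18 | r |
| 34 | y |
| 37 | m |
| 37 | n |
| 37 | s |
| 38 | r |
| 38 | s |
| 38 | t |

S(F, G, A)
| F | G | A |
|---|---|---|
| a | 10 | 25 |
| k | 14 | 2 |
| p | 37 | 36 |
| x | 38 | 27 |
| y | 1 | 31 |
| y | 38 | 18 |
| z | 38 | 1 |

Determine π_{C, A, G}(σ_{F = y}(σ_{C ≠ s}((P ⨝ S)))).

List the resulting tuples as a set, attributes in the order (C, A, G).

{(r, 18, 38), (t, 18, 38)}

Joining P and S on G yields {(14, x, k, 2), (37, m, p, 36), (37, n, p, 36), (37, s, p, 36), (38, r, x, 27), (38, r, y, 18), (38, r, z, 1), (38, s, x, 27), (38, s, y, 18), (38, s, z, 1), (38, t, x, 27), (38, t, y, 18), (38, t, z, 1)}.
σ[C ≠ s]: keep tuples satisfying C ≠ s → {(14, x, k, 2), (37, m, p, 36), (37, n, p, 36), (38, r, x, 27), (38, r, y, 18), (38, r, z, 1), (38, t, x, 27), (38, t, y, 18), (38, t, z, 1)}
σ[F = y]: keep tuples satisfying F = y → {(38, r, y, 18), (38, t, y, 18)}
π[C, A, G]: project onto (C, A, G) → {(r, 18, 38), (t, 18, 38)}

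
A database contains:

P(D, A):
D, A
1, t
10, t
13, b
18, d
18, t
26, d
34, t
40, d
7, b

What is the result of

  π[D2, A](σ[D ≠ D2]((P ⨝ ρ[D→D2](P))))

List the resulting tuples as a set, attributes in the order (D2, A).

ρ[D→D2]: schema becomes (D2, A); tuples unchanged.
P ⋈ ρ[D→D2](P) (natural join on A): {(1, t, 1), (1, t, 10), (1, t, 18), (1, t, 34), (10, t, 1), (10, t, 10), (10, t, 18), (10, t, 34), (13, b, 13), (13, b, 7), (18, d, 18), (18, d, 26), (18, d, 40), (18, t, 1), (18, t, 10), (18, t, 18), (18, t, 34), (26, d, 18), (26, d, 26), (26, d, 40), (34, t, 1), (34, t, 10), (34, t, 18), (34, t, 34), (40, d, 18), (40, d, 26), (40, d, 40), (7, b, 13), (7, b, 7)}
Selection D ≠ D2: {(1, t, 10), (1, t, 18), (1, t, 34), (10, t, 1), (10, t, 18), (10, t, 34), (13, b, 7), (18, d, 26), (18, d, 40), (18, t, 1), (18, t, 10), (18, t, 34), (26, d, 18), (26, d, 40), (34, t, 1), (34, t, 10), (34, t, 18), (40, d, 18), (40, d, 26), (7, b, 13)}
π_{D2, A} gives {(1, t), (10, t), (13, b), (18, d), (18, t), (26, d), (34, t), (40, d), (7, b)} (11 duplicate(s) eliminated).

{(1, t), (10, t), (13, b), (18, d), (18, t), (26, d), (34, t), (40, d), (7, b)}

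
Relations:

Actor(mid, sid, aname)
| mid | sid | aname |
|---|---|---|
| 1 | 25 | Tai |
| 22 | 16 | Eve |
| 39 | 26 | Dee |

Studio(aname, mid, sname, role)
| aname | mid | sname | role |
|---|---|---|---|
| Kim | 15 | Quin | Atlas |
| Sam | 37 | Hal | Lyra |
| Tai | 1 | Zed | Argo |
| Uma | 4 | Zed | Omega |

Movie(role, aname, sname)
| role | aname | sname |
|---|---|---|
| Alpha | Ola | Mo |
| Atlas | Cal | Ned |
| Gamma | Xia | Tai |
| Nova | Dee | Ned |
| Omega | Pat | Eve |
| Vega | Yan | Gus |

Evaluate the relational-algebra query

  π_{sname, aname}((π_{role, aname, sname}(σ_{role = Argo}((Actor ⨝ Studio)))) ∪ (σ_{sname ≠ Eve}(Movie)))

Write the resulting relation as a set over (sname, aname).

{(Gus, Yan), (Mo, Ola), (Ned, Cal), (Ned, Dee), (Tai, Xia), (Zed, Tai)}

Natural join on mid, aname: {(1, 25, Tai, Zed, Argo)}
Filtering on role = Argo leaves {(1, 25, Tai, Zed, Argo)}.
π[role, aname, sname]: project onto (role, aname, sname) → {(Argo, Tai, Zed)}
Filtering on sname ≠ Eve leaves {(Alpha, Ola, Mo), (Atlas, Cal, Ned), (Gamma, Xia, Tai), (Nova, Dee, Ned), (Vega, Yan, Gus)}.
Set union of the two operands is {(Alpha, Ola, Mo), (Argo, Tai, Zed), (Atlas, Cal, Ned), (Gamma, Xia, Tai), (Nova, Dee, Ned), (Vega, Yan, Gus)}.
π[sname, aname]: project onto (sname, aname) → {(Gus, Yan), (Mo, Ola), (Ned, Cal), (Ned, Dee), (Tai, Xia), (Zed, Tai)}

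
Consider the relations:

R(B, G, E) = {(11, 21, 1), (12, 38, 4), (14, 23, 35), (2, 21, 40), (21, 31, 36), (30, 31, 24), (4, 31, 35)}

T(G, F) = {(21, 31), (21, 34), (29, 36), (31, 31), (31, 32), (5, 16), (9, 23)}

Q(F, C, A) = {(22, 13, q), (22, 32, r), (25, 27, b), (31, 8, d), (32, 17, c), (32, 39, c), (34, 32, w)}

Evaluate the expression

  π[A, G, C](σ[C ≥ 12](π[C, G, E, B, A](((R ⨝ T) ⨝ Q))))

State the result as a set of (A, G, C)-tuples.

Joining R and T on G yields {(11, 21, 1, 31), (11, 21, 1, 34), (2, 21, 40, 31), (2, 21, 40, 34), (21, 31, 36, 31), (21, 31, 36, 32), (30, 31, 24, 31), (30, 31, 24, 32), (4, 31, 35, 31), (4, 31, 35, 32)}.
Joining (R ⨝ T) and Q on F yields {(11, 21, 1, 31, 8, d), (11, 21, 1, 34, 32, w), (2, 21, 40, 31, 8, d), (2, 21, 40, 34, 32, w), (21, 31, 36, 31, 8, d), (21, 31, 36, 32, 17, c), (21, 31, 36, 32, 39, c), (30, 31, 24, 31, 8, d), (30, 31, 24, 32, 17, c), (30, 31, 24, 32, 39, c), (4, 31, 35, 31, 8, d), (4, 31, 35, 32, 17, c), (4, 31, 35, 32, 39, c)}.
Projecting to C, G, E, B, A: {(17, 31, 24, 30, c), (17, 31, 35, 4, c), (17, 31, 36, 21, c), (32, 21, 1, 11, w), (32, 21, 40, 2, w), (39, 31, 24, 30, c), (39, 31, 35, 4, c), (39, 31, 36, 21, c), (8, 21, 1, 11, d), (8, 21, 40, 2, d), (8, 31, 24, 30, d), (8, 31, 35, 4, d), (8, 31, 36, 21, d)}
Apply σ_{C ≥ 12}; surviving tuples: {(17, 31, 24, 30, c), (17, 31, 35, 4, c), (17, 31, 36, 21, c), (32, 21, 1, 11, w), (32, 21, 40, 2, w), (39, 31, 24, 30, c), (39, 31, 35, 4, c), (39, 31, 36, 21, c)}
Projecting to A, G, C (5 duplicate(s) eliminated): {(c, 31, 17), (c, 31, 39), (w, 21, 32)}

{(c, 31, 17), (c, 31, 39), (w, 21, 32)}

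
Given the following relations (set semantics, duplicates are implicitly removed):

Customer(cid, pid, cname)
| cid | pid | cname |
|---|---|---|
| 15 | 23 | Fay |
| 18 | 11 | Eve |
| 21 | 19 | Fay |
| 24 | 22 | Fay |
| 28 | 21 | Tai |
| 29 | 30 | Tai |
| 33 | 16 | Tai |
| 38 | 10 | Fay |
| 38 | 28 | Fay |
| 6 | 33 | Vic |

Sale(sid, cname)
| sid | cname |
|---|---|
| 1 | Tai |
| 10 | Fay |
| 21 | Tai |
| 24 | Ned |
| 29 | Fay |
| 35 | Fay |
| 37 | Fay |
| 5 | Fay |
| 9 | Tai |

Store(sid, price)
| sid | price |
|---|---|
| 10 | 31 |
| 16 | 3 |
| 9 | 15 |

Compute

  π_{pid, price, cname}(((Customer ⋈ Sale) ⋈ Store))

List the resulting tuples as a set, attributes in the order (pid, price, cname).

Joining Customer and Sale on cname yields {(15, 23, Fay, 10), (15, 23, Fay, 29), (15, 23, Fay, 35), (15, 23, Fay, 37), (15, 23, Fay, 5), (21, 19, Fay, 10), (21, 19, Fay, 29), (21, 19, Fay, 35), (21, 19, Fay, 37), (21, 19, Fay, 5), (24, 22, Fay, 10), (24, 22, Fay, 29), (24, 22, Fay, 35), (24, 22, Fay, 37), (24, 22, Fay, 5), (28, 21, Tai, 1), (28, 21, Tai, 21), (28, 21, Tai, 9), (29, 30, Tai, 1), (29, 30, Tai, 21), (29, 30, Tai, 9), (33, 16, Tai, 1), (33, 16, Tai, 21), (33, 16, Tai, 9), (38, 10, Fay, 10), (38, 10, Fay, 29), (38, 10, Fay, 35), (38, 10, Fay, 37), (38, 10, Fay, 5), (38, 28, Fay, 10), (38, 28, Fay, 29), (38, 28, Fay, 35), (38, 28, Fay, 37), (38, 28, Fay, 5)}.
Joining (Customer ⋈ Sale) and Store on sid yields {(15, 23, Fay, 10, 31), (21, 19, Fay, 10, 31), (24, 22, Fay, 10, 31), (28, 21, Tai, 9, 15), (29, 30, Tai, 9, 15), (33, 16, Tai, 9, 15), (38, 10, Fay, 10, 31), (38, 28, Fay, 10, 31)}.
π[pid, price, cname]: project onto (pid, price, cname) → {(10, 31, Fay), (16, 15, Tai), (19, 31, Fay), (21, 15, Tai), (22, 31, Fay), (23, 31, Fay), (28, 31, Fay), (30, 15, Tai)}

{(10, 31, Fay), (16, 15, Tai), (19, 31, Fay), (21, 15, Tai), (22, 31, Fay), (23, 31, Fay), (28, 31, Fay), (30, 15, Tai)}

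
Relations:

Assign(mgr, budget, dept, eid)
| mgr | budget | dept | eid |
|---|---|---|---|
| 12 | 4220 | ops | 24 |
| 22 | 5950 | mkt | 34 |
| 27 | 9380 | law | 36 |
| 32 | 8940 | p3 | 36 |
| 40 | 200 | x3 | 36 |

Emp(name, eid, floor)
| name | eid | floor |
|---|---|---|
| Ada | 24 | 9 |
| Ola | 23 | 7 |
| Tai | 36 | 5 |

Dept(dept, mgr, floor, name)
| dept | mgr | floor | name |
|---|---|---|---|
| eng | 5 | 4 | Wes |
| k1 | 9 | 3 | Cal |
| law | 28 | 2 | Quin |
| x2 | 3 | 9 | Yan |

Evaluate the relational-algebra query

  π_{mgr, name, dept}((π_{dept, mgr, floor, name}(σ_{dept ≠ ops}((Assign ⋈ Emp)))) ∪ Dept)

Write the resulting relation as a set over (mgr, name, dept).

Assign ⋈ Emp (natural join on eid): {(12, 4220, ops, 24, Ada, 9), (27, 9380, law, 36, Tai, 5), (32, 8940, p3, 36, Tai, 5), (40, 200, x3, 36, Tai, 5)}
Filtering on dept ≠ ops leaves {(27, 9380, law, 36, Tai, 5), (32, 8940, p3, 36, Tai, 5), (40, 200, x3, 36, Tai, 5)}.
π[dept, mgr, floor, name]: project onto (dept, mgr, floor, name) → {(law, 27, 5, Tai), (p3, 32, 5, Tai), (x3, 40, 5, Tai)}
Union: {(law, 27, 5, Tai), (p3, 32, 5, Tai), (x3, 40, 5, Tai)} with {(eng, 5, 4, Wes), (k1, 9, 3, Cal), (law, 28, 2, Quin), (x2, 3, 9, Yan)} → {(eng, 5, 4, Wes), (k1, 9, 3, Cal), (law, 27, 5, Tai), (law, 28, 2, Quin), (p3, 32, 5, Tai), (x2, 3, 9, Yan), (x3, 40, 5, Tai)}
π[mgr, name, dept]: project onto (mgr, name, dept) → {(27, Tai, law), (28, Quin, law), (3, Yan, x2), (32, Tai, p3), (40, Tai, x3), (5, Wes, eng), (9, Cal, k1)}

{(27, Tai, law), (28, Quin, law), (3, Yan, x2), (32, Tai, p3), (40, Tai, x3), (5, Wes, eng), (9, Cal, k1)}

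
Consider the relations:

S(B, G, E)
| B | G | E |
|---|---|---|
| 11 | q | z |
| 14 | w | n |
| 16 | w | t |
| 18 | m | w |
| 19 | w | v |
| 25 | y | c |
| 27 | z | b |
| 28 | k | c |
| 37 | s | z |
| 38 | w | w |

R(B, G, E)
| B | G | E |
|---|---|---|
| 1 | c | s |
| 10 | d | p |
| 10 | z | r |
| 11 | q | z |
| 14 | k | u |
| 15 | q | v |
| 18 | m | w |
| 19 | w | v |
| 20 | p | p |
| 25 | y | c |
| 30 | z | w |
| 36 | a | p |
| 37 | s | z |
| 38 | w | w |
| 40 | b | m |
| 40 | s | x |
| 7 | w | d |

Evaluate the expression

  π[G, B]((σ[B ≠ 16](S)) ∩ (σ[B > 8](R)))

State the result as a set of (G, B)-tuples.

{(m, 18), (q, 11), (s, 37), (w, 19), (w, 38), (y, 25)}

Apply σ_{B ≠ 16}; surviving tuples: {(11, q, z), (14, w, n), (18, m, w), (19, w, v), (25, y, c), (27, z, b), (28, k, c), (37, s, z), (38, w, w)}
Apply σ_{B > 8}; surviving tuples: {(10, d, p), (10, z, r), (11, q, z), (14, k, u), (15, q, v), (18, m, w), (19, w, v), (20, p, p), (25, y, c), (30, z, w), (36, a, p), (37, s, z), (38, w, w), (40, b, m), (40, s, x)}
Taking the intersection: {(11, q, z), (18, m, w), (19, w, v), (25, y, c), (37, s, z), (38, w, w)}
π[G, B]: project onto (G, B) → {(m, 18), (q, 11), (s, 37), (w, 19), (w, 38), (y, 25)}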